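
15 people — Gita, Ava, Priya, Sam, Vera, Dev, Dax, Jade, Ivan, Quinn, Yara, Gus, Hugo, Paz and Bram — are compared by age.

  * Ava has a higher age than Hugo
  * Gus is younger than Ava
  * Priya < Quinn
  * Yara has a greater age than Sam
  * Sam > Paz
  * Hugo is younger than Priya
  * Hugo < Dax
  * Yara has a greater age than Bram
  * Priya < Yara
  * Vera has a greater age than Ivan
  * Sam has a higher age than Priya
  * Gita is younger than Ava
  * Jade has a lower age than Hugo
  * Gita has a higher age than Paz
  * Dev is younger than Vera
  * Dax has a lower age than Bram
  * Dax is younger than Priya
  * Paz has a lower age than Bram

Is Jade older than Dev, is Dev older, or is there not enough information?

Following every chain through Dev: above Dev we get Vera.
Jade is not reached, and no chain runs the other way from Jade to Dev.
So the given relations leave the order of Dev and Jade undetermined.

undetermined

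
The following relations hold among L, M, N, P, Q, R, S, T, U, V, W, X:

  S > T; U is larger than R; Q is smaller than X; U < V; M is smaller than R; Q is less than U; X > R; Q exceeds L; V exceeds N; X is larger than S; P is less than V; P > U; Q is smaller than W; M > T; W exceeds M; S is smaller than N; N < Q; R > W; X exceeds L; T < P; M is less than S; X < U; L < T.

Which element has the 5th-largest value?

R

Piecing the relations together gives one ordering: L < T < M < S < N < Q < W < R < X < U < P < V.
Counting 5 from the largest end gives R.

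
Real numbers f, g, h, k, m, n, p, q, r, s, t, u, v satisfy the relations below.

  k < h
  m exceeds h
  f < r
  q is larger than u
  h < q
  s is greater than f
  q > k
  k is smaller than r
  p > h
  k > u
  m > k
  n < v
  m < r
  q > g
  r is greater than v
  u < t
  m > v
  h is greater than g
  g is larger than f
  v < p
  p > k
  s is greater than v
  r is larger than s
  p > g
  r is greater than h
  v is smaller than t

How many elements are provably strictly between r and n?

The relations place n below r. An element lies strictly between them when it is forced above n and also forced below r.
Above n: {v, s, m, t, p}. Below r: {u, v, k, f, g, h, s, m}.
Intersection: {v, s, m} — 3.

3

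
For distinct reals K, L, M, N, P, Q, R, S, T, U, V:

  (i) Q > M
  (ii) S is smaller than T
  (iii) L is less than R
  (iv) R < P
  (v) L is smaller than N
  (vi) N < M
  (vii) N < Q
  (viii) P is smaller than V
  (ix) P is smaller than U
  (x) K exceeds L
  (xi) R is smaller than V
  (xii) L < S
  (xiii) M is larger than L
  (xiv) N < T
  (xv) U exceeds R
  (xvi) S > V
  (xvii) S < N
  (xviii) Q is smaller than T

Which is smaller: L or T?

L

L < R and R < P give L < P.
Then P < V extends the chain to V.
With V < S: L < R < P < V < S.
With S < N: L < R < P < V < S < N.
With N < M: L < R < P < V < S < N < M.
Then M < Q extends the chain to Q.
Then Q < T extends the chain to T.
So L < T; L is the smaller of the two.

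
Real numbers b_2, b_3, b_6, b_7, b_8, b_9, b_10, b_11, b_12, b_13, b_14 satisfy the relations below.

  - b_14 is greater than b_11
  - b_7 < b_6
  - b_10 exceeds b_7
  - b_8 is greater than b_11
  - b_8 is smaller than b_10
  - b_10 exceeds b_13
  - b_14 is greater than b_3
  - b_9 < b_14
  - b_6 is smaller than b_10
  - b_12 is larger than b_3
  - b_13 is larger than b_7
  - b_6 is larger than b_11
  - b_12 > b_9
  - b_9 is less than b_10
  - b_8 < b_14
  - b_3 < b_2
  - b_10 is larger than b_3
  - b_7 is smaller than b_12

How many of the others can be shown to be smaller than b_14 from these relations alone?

From b_14 the given relations immediately reach b_3, b_9, b_11, b_8.
Nothing else is reachable below b_14; 4 in all.

4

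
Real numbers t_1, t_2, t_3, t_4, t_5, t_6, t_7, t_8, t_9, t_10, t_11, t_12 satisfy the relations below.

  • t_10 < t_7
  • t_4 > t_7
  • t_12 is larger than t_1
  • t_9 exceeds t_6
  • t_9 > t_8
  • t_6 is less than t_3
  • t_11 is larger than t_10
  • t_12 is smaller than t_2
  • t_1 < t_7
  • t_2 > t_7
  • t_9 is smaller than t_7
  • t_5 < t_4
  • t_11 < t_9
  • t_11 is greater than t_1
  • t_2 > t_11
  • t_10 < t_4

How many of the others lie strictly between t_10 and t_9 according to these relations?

1

Chaining upward from t_10 reaches: t_11, t_7, t_2, t_4.
Chaining downward from t_9 reaches: t_8, t_6, t_1, t_11.
Strictly between t_10 and t_9 are those in both lists: t_11 — 1 element.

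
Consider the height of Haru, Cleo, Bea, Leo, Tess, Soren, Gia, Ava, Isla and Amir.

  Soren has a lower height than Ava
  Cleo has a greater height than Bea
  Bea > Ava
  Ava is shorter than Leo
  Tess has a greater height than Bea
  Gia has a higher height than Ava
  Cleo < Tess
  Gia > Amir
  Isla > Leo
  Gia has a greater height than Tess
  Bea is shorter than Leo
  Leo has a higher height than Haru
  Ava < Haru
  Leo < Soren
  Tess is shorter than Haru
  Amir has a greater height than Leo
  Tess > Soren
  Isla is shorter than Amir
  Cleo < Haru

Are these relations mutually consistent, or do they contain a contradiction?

We have Leo < Soren stated directly, yet also Soren < Ava < Bea < Cleo < Tess < Haru < Leo by chaining the others — so Soren < Leo. Contradiction.

inconsistent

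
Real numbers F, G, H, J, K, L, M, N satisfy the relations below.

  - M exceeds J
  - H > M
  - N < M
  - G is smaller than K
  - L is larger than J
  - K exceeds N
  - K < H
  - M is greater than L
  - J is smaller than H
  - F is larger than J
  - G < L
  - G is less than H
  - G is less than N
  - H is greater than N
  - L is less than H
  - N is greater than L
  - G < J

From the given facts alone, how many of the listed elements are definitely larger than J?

Directly above J: L, F, M, H.
One step further: N (5 so far).
One step further: K (6 so far).
No other element is forced above J by the given relations, so the count is 6.

6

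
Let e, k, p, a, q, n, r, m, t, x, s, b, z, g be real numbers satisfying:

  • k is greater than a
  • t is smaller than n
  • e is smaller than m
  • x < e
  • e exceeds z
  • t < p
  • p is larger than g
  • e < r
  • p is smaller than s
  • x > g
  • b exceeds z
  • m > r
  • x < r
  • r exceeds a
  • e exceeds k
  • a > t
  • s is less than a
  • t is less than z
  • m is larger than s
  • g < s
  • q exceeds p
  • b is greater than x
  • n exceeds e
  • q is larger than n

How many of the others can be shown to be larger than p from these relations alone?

From p the given relations immediately reach s, q.
From those, a, m — 4 in total.
From those, k, r — 6 in total.
From those, e — 7 in total.
From those, n — 8 in total.
Nothing else is reachable above p; 8 in all.

8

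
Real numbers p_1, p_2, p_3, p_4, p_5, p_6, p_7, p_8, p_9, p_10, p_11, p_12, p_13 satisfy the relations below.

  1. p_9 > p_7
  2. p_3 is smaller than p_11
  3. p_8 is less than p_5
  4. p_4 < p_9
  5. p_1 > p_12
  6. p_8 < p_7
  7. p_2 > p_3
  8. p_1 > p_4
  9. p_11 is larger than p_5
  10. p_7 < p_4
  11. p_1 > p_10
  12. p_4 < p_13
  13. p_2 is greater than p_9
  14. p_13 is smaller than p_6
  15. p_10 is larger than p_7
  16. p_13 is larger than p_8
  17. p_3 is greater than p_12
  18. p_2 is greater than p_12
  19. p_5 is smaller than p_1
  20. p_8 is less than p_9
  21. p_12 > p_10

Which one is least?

p_8

Chaining upward from p_8: directly above it, p_7, p_13, p_5, p_9; then p_4, p_10, p_2, p_11, p_1, p_6; then p_12; then p_3.
That covers every other element, and nothing is given below p_8, so p_8 is the least.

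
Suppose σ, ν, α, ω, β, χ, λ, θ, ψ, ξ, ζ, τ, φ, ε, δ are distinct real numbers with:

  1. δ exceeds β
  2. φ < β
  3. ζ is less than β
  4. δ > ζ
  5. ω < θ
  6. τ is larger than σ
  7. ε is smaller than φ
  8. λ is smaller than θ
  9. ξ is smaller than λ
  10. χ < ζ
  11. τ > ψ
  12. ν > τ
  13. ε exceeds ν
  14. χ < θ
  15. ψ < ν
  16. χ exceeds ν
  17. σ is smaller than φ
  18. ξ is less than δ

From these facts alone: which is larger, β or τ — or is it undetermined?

The relevant relations are τ < ν; ν < ε; ε < φ; φ < β.
Chaining these gives τ < ν < ε < φ < β.
So β is larger.

β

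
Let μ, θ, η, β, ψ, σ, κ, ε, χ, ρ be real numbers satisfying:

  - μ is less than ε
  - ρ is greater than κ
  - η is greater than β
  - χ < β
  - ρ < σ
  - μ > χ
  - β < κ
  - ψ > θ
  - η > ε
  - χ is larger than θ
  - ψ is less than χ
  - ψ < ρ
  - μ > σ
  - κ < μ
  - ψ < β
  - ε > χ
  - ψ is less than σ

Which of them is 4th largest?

σ

Piecing the relations together gives one ordering: θ < ψ < χ < β < κ < ρ < σ < μ < ε < η.
Counting 4 from the largest end gives σ.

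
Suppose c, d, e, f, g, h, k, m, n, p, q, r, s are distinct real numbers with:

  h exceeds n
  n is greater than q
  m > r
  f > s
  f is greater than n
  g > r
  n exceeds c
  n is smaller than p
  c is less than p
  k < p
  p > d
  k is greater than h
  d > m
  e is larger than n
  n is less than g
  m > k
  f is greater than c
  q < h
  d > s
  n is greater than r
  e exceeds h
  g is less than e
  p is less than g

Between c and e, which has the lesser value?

The relevant relations are c < n; n < h; h < k; k < m; m < d; d < p; p < g; g < e.
Together: c < n < h < k < m < d < p < g < e.
So c < e; c is the smaller of the two.

c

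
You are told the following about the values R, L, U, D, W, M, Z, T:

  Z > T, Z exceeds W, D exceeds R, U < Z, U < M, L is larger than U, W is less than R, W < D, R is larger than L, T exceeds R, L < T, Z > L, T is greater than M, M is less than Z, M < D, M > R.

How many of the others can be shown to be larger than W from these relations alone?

5

The elements the relations force above W are R, M, D, T, Z — no chain reaches any other.
That is 5.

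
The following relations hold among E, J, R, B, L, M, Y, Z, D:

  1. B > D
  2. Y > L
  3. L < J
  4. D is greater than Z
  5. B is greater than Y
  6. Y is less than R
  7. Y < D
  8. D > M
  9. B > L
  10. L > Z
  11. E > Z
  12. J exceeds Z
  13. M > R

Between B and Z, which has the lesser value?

Z

Z < L and L < Y give Z < Y.
With Y < R: Z < L < Y < R.
Then R < M extends the chain to M.
With M < D: Z < L < Y < R < M < D.
Then D < B extends the chain to B.
So Z < B; Z is the smaller of the two.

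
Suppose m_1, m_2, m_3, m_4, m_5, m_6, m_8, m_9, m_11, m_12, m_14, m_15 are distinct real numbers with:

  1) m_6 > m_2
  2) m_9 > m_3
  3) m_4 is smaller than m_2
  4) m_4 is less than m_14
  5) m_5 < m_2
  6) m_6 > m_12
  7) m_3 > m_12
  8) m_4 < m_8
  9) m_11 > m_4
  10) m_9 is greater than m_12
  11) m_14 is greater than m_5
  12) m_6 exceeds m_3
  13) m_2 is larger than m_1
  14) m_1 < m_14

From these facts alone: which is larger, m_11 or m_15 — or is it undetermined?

Following every chain through m_15: nothing is chained to m_15.
m_11 is not reached, and no chain runs the other way from m_11 to m_15.
So the given relations leave the order of m_15 and m_11 undetermined.

undetermined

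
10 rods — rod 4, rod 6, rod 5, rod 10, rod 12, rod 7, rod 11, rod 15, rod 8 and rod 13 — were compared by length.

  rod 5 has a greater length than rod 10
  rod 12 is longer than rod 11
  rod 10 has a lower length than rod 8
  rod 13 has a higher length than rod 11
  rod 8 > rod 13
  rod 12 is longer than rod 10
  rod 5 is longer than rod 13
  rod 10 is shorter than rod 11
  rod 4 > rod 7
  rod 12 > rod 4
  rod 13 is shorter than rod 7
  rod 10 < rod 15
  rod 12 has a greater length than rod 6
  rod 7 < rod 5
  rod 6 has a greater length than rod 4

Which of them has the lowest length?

rod 11 is not least since rod 10 < rod 11; rod 13 is not least since rod 11 < rod 13; rod 7 is not least since rod 13 < rod 7; rod 4 is not least since rod 7 < rod 4; rod 6 is not least since rod 4 < rod 6; rod 8 is not least since rod 10 < rod 8; rod 15 is not least since rod 10 < rod 15; rod 12 is not least since rod 6 < rod 12; rod 5 is not least since rod 10 < rod 5.
Only rod 10 has nothing below it, so rod 10 is the lowest length.

rod 10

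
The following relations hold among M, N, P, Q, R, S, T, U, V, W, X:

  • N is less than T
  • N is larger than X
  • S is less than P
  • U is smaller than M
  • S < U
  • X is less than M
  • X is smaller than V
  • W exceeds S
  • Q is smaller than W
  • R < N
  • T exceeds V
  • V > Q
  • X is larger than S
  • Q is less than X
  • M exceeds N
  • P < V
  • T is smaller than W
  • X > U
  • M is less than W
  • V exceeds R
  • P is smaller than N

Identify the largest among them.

W

S is not greatest since S < P; U is not greatest since U < M; Q is not greatest since Q < X; R is not greatest since R < V; X is not greatest since X < N; P is not greatest since P < V; N is not greatest since N < M; V is not greatest since V < T; M is not greatest since M < W; T is not greatest since T < W.
Only W has nothing above it, so W is the largest.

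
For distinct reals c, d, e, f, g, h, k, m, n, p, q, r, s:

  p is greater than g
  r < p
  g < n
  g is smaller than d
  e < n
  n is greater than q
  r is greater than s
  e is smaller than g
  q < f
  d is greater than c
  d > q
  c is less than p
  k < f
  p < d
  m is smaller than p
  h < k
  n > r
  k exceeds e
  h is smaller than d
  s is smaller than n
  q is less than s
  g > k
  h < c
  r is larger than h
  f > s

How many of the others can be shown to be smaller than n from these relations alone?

7

Directly below n: q, s, r, e, g.
One step further: h, k (7 so far).
Nothing else is reachable below n; 7 in all.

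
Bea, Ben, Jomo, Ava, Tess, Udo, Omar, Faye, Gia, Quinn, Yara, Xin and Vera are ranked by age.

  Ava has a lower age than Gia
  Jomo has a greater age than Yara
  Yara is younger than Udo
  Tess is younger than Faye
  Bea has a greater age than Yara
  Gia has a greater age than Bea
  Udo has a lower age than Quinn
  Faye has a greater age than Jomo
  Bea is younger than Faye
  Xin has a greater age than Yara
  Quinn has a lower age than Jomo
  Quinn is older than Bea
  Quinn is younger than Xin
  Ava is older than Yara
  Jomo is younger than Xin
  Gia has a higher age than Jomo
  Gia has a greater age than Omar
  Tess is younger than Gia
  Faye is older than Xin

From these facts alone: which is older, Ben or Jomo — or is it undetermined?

undetermined

Following every chain through Ben: nothing is chained to Ben.
Jomo is not reached, and no chain runs the other way from Jomo to Ben.
So the given relations leave the order of Ben and Jomo undetermined.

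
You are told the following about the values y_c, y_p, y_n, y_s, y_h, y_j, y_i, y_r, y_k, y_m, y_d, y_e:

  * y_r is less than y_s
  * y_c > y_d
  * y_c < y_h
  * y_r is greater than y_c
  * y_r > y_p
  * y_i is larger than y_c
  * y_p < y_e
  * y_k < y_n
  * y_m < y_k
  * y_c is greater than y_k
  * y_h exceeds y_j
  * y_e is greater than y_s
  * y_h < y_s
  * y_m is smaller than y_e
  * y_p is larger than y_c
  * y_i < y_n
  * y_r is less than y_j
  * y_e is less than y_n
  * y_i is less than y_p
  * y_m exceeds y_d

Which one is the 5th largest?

y_j

Piecing the relations together gives one ordering: y_d < y_m < y_k < y_c < y_i < y_p < y_r < y_j < y_h < y_s < y_e < y_n.
Counting 5 from the largest end gives y_j.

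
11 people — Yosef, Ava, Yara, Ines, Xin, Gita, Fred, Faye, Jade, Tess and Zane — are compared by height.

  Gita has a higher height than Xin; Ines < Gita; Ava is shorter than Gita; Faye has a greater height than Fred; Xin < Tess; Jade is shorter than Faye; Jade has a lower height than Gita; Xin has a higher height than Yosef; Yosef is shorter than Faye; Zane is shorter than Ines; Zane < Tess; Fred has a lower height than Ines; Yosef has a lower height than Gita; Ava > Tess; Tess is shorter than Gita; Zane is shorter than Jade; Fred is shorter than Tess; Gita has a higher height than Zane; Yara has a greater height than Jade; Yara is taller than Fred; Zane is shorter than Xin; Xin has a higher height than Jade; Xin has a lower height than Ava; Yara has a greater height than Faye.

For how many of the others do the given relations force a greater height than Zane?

8

Directly above Zane: Jade, Ines, Xin, Tess, Gita.
One step further: Ava, Faye, Yara (8 so far).
Nothing else is reachable above Zane; 8 in all.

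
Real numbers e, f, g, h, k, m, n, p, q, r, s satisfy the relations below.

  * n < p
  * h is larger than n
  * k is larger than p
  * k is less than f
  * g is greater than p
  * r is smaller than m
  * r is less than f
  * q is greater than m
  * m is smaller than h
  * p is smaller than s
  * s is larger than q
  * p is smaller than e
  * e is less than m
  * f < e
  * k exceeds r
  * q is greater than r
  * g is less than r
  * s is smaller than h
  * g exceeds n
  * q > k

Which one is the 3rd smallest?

g

Piecing the relations together gives one ordering: n < p < g < r < k < f < e < m < q < s < h.
The 3rd smallest is g.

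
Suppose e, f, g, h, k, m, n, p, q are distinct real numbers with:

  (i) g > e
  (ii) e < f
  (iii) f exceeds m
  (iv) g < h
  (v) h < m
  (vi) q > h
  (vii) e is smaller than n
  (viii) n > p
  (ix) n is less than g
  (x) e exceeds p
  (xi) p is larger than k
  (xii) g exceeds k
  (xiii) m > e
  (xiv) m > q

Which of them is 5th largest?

g

The consecutive relations fix a unique order: k < p < e < n < g < h < q < m < f.
Counting 5 from the largest end gives g.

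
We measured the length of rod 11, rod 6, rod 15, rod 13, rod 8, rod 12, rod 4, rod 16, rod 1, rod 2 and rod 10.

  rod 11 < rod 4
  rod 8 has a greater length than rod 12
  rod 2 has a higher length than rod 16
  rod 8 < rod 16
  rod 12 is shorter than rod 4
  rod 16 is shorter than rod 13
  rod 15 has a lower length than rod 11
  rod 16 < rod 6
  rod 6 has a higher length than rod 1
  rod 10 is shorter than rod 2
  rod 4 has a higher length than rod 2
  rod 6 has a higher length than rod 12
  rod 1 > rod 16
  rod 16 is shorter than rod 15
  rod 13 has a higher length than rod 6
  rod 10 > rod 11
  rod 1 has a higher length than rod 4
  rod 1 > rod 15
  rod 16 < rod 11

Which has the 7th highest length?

The consecutive relations fix a unique order: rod 12 < rod 8 < rod 16 < rod 15 < rod 11 < rod 10 < rod 2 < rod 4 < rod 1 < rod 6 < rod 13.
The 7th largest is rod 11.

rod 11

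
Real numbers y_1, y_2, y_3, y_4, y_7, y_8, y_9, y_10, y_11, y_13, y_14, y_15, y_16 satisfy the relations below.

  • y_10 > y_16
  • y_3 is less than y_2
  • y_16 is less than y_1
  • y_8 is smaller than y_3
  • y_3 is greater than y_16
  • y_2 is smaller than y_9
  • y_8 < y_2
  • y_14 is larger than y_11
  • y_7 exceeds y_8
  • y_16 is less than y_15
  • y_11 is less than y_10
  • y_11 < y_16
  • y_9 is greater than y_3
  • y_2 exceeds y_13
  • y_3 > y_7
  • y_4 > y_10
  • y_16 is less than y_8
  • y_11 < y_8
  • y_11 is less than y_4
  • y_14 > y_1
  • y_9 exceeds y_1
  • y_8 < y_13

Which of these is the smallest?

y_11

y_16 is not least since y_11 < y_16; y_1 is not least since y_16 < y_1; y_8 is not least since y_16 < y_8; y_14 is not least since y_1 < y_14; y_7 is not least since y_8 < y_7; y_10 is not least since y_16 < y_10; y_13 is not least since y_8 < y_13; y_4 is not least since y_11 < y_4; y_3 is not least since y_16 < y_3; y_2 is not least since y_8 < y_2; y_9 is not least since y_3 < y_9; y_15 is not least since y_16 < y_15.
Only y_11 has nothing below it, so y_11 is the smallest.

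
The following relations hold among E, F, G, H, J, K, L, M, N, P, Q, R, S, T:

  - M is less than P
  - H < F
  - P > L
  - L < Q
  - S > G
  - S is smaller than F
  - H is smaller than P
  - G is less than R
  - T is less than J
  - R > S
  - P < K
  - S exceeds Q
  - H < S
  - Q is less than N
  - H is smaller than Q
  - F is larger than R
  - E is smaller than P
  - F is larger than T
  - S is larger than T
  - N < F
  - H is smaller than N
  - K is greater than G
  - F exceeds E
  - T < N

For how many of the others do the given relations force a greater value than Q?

Directly above Q: N, S.
One step further: R, F (4 so far).
Nothing else is reachable above Q; 4 in all.

4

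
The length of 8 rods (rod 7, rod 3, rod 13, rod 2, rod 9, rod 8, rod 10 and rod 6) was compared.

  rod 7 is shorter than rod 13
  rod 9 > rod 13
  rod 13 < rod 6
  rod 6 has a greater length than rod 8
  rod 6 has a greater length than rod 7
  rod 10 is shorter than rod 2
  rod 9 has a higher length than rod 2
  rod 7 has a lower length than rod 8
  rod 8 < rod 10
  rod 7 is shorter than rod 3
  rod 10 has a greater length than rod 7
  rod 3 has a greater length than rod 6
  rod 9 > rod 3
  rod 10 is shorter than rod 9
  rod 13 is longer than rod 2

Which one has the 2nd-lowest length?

rod 8

Chaining the given pairs: rod 7 < rod 8 < rod 10 < rod 2 < rod 13 < rod 6 < rod 3 < rod 9.
Counting 2 from the smallest end gives rod 8.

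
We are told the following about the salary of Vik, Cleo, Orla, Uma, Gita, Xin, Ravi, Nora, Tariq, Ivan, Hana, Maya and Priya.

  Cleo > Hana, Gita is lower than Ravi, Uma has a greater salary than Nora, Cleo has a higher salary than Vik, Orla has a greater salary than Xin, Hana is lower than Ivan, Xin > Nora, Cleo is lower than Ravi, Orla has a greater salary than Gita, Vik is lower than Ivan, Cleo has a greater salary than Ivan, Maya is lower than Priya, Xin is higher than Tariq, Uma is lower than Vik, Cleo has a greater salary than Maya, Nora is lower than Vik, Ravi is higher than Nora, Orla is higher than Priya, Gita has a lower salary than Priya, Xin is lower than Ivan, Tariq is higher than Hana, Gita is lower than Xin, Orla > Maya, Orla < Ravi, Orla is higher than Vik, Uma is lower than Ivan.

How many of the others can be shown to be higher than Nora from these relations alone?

Directly above Nora: Uma, Vik, Xin, Ravi.
One step further: Orla, Ivan, Cleo (7 so far).
Nothing else is reachable above Nora; 7 in all.

7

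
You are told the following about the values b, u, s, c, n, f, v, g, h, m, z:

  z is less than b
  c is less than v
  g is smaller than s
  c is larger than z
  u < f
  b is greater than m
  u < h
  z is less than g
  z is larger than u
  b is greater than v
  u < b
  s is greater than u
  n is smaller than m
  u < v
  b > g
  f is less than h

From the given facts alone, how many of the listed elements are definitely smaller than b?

The elements the relations force below b are u, z, n, c, v, g, m — no chain reaches any other.
That is 7.

7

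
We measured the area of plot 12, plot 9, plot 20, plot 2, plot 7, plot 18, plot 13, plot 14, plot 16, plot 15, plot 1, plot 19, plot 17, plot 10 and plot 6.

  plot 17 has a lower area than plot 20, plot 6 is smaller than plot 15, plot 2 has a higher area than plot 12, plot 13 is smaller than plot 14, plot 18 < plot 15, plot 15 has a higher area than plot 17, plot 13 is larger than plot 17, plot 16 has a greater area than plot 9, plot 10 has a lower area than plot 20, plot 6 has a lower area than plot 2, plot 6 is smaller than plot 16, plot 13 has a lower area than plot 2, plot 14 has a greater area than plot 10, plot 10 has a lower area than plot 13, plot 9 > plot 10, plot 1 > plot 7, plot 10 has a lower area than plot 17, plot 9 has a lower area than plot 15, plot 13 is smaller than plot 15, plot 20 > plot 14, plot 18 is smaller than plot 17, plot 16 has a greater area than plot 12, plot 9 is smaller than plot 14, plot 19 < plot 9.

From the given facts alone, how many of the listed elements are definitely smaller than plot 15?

Directly below plot 15: plot 18, plot 17, plot 9, plot 13, plot 6.
One step further: plot 10, plot 19 (7 so far).
No other element is forced below plot 15 by the given relations, so the count is 7.

7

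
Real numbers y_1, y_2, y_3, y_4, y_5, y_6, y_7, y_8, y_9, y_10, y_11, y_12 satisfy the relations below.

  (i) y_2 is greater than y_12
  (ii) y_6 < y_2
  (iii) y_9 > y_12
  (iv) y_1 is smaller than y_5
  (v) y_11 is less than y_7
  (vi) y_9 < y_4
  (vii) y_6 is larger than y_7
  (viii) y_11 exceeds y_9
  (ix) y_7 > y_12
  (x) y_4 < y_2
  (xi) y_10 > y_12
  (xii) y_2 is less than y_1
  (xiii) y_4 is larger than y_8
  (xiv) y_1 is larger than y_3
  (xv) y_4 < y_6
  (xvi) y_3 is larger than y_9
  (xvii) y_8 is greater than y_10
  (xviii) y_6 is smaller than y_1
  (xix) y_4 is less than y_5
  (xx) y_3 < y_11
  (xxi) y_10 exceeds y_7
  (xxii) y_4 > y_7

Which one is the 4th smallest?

y_11

Chaining the given pairs: y_12 < y_9 < y_3 < y_11 < y_7 < y_10 < y_8 < y_4 < y_6 < y_2 < y_1 < y_5.
The 4th smallest is y_11.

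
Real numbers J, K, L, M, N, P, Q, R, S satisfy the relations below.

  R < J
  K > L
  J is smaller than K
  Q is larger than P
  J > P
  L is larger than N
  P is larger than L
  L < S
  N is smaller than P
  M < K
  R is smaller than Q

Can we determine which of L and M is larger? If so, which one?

undetermined

Following every chain through L: above L we get P, Q, S, J, K; below L we get N.
M is not reached, and no chain runs the other way from M to L.
So the given relations leave the order of L and M undetermined.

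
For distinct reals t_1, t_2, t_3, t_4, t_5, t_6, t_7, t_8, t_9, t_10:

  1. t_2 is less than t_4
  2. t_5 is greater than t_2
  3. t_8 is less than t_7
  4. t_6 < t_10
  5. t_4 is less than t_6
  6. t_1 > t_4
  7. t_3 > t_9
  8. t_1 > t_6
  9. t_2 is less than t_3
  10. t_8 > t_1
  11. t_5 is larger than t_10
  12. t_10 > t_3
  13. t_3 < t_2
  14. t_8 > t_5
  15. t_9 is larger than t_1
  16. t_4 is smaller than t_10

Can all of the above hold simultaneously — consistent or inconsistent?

inconsistent

Chaining the given relations yields t_2 < t_4 < t_6 < t_1 < t_9 < t_3, so t_2 < t_3. But one relation states t_3 < t_2. These cannot both hold.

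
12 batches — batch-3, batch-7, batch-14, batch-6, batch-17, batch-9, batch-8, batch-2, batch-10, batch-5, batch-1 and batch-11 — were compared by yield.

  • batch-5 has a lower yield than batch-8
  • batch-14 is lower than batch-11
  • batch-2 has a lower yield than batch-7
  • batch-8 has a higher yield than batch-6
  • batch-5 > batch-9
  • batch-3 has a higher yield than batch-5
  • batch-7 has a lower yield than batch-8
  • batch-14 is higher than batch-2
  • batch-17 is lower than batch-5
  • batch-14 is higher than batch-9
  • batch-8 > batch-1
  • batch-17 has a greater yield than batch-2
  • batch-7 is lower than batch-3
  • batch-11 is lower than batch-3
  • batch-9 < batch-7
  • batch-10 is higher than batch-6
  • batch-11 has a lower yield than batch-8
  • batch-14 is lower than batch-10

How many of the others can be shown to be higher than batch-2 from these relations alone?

8

Directly above batch-2: batch-17, batch-14, batch-7.
One step further: batch-11, batch-10, batch-5, batch-3, batch-8 (8 so far).
Nothing else is reachable above batch-2; 8 in all.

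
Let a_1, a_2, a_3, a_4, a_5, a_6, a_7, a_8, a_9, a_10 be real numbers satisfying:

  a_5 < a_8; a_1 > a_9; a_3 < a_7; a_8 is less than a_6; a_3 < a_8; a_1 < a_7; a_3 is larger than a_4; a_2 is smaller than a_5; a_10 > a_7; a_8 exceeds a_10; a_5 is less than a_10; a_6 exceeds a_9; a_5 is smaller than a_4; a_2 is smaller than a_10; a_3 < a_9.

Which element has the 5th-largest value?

a_1

The consecutive relations fix a unique order: a_2 < a_5 < a_4 < a_3 < a_9 < a_1 < a_7 < a_10 < a_8 < a_6.
Counting 5 from the largest end gives a_1.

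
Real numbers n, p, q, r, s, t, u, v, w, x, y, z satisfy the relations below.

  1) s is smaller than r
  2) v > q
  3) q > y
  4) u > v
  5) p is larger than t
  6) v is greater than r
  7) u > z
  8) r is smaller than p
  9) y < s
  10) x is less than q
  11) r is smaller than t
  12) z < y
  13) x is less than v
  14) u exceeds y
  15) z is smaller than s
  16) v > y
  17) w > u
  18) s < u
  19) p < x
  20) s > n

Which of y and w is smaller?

y < s and s < r give y < r.
Then r < t extends the chain to t.
With t < p: y < s < r < t < p.
Then p < x extends the chain to x.
Then x < q extends the chain to q.
Then q < v extends the chain to v.
Then v < u extends the chain to u.
With u < w: y < s < r < t < p < x < q < v < u < w.
So y < w; y is the smaller of the two.

y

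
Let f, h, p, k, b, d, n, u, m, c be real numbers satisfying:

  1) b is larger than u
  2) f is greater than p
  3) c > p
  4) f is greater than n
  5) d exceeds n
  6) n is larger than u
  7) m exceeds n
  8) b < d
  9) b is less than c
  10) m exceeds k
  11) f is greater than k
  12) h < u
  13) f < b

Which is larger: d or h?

The relevant relations are h < u; u < n; n < f; f < b; b < d.
Chaining these gives h < u < n < f < b < d.
So h < d; d is the larger of the two.

d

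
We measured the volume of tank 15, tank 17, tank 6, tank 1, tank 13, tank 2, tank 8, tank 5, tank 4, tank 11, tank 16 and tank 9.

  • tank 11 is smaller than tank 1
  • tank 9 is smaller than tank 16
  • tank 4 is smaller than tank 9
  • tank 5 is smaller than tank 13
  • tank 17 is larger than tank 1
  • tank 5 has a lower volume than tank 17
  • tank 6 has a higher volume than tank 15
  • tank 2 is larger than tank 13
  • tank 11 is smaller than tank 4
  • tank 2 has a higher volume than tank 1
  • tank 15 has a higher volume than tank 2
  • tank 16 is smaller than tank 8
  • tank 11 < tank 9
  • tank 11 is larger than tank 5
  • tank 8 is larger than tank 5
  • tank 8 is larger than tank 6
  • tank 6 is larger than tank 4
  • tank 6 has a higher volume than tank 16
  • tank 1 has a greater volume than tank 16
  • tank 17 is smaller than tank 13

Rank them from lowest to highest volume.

tank 5 < tank 11 < tank 4 < tank 9 < tank 16 < tank 1 < tank 17 < tank 13 < tank 2 < tank 15 < tank 6 < tank 8

Nothing is placed below tank 5, so it is least; from there tank 5 < tank 11; tank 11 < tank 4; tank 4 < tank 9; tank 9 < tank 16; tank 16 < tank 1; tank 1 < tank 17; tank 17 < tank 13; tank 13 < tank 2; tank 2 < tank 15; tank 15 < tank 6; tank 6 < tank 8, each given directly.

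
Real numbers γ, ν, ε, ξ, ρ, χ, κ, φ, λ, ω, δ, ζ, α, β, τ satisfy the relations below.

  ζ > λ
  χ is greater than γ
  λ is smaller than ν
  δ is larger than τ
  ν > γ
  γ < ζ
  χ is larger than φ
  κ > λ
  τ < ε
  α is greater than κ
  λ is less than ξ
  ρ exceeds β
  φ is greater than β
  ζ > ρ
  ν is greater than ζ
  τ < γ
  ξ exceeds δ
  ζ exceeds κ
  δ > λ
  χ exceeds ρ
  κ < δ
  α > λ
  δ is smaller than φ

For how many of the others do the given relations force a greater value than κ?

7

The elements the relations force above κ are δ, α, ζ, φ, ν, ξ, χ — no chain reaches any other.
That is 7.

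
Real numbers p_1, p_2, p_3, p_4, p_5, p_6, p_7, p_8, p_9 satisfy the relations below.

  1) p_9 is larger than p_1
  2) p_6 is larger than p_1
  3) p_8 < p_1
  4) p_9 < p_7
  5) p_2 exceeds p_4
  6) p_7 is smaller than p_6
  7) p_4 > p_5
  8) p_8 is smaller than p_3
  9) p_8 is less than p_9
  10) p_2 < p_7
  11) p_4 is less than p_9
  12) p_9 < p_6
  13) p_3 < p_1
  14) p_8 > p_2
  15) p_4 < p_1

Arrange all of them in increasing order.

Each adjacent pair is fixed by a given relation: p_5 < p_4; p_4 < p_2; p_2 < p_8; p_8 < p_3; p_3 < p_1; p_1 < p_9; p_9 < p_7; p_7 < p_6. Chaining them end to end gives the full order.

p_5 < p_4 < p_2 < p_8 < p_3 < p_1 < p_9 < p_7 < p_6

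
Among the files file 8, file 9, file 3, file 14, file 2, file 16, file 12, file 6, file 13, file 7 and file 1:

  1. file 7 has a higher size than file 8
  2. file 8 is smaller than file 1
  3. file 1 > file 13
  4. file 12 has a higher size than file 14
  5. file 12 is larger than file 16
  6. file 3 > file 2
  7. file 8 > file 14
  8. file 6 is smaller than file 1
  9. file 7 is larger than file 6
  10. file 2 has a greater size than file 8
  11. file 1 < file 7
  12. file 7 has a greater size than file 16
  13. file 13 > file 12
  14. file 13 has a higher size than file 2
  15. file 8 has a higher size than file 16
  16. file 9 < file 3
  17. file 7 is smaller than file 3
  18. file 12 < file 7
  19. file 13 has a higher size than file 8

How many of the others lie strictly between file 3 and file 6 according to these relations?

2

The relations place file 6 below file 3. An element lies strictly between them when it is forced above file 6 and also forced below file 3.
Above file 6: {file 1, file 7}. Below file 3: {file 14, file 16, file 8, file 12, file 2, file 13, file 9, file 1, file 7}.
Intersection: {file 1, file 7} — 2.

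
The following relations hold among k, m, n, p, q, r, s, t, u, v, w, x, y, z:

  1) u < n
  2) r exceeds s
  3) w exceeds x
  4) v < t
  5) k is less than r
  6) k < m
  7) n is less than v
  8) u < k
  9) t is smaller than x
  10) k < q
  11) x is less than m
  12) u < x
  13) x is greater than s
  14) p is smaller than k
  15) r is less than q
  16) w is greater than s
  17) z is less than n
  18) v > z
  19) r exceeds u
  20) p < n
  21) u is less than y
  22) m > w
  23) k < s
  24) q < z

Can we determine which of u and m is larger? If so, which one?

u < k and k < s give u < s.
Then s < r extends the chain to r.
With r < q: u < k < s < r < q.
With q < z: u < k < s < r < q < z.
Then z < n extends the chain to n.
Then n < v extends the chain to v.
With v < t: u < k < s < r < q < z < n < v < t.
Then t < x extends the chain to x.
With x < w: u < k < s < r < q < z < n < v < t < x < w.
Then w < m extends the chain to m.
So m is larger.

m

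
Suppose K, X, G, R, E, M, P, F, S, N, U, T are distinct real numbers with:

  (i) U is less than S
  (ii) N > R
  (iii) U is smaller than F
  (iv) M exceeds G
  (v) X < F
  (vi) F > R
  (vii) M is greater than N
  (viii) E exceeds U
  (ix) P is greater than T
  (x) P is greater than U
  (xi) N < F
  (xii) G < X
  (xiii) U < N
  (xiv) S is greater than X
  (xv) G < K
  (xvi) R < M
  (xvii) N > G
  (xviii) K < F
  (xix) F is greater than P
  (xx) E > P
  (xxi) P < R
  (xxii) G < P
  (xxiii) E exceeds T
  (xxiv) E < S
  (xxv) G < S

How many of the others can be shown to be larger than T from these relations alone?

7

Directly above T: P, E.
One step further: R, F, S (5 so far).
One step further: N, M (7 so far).
No other element is forced above T by the given relations, so the count is 7.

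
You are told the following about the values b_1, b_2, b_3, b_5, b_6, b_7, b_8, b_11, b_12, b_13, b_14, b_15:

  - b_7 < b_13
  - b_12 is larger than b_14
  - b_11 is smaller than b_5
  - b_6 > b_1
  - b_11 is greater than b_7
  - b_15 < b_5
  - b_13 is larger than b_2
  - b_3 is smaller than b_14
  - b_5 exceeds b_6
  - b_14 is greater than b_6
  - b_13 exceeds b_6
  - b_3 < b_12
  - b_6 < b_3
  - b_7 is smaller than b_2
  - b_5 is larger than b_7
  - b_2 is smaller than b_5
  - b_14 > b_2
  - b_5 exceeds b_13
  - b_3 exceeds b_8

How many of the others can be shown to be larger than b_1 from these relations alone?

6

The elements the relations force above b_1 are b_6, b_3, b_14, b_13, b_12, b_5 — no chain reaches any other.
That is 6.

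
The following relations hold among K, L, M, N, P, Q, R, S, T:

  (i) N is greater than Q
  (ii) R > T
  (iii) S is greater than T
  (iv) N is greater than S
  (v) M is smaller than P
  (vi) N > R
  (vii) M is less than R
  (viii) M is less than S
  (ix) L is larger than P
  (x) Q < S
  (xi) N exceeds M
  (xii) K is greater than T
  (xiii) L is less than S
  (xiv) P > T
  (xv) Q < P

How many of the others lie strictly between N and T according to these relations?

4

The relations place T below N. An element lies strictly between them when it is forced above T and also forced below N.
Above T: {K, P, L, S, R}. Below N: {Q, M, P, L, S, R}.
Intersection: {P, L, S, R} — 4.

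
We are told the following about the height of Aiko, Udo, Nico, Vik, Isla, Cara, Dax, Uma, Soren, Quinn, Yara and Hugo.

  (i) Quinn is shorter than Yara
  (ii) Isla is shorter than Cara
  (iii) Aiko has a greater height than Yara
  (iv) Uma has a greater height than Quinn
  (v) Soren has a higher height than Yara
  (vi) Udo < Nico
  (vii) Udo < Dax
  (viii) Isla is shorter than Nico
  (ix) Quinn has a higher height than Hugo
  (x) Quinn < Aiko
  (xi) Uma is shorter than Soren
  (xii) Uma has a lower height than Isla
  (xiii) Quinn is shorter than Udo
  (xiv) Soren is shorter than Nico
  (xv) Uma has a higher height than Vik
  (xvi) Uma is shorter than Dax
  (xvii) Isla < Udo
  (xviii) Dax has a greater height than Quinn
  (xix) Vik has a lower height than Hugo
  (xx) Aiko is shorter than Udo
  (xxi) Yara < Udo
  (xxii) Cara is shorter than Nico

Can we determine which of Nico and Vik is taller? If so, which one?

Vik < Hugo and Hugo < Quinn give Vik < Quinn.
With Quinn < Uma: Vik < Hugo < Quinn < Uma.
With Uma < Isla: Vik < Hugo < Quinn < Uma < Isla.
Then Isla < Nico extends the chain to Nico.
So Nico is taller.

Nico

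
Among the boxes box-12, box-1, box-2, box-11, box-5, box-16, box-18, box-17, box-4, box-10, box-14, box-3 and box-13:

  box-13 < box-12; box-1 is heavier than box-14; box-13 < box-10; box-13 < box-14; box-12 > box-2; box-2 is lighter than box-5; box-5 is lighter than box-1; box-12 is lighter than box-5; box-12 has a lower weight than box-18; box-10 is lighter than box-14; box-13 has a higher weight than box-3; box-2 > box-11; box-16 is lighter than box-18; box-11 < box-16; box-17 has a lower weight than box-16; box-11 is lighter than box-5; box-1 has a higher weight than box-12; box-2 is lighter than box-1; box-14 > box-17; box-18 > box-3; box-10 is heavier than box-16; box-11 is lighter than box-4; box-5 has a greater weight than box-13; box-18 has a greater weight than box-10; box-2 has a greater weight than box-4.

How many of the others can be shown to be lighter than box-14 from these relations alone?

6

Directly below box-14: box-17, box-13, box-10.
One step further: box-3, box-16 (5 so far).
One step further: box-11 (6 so far).
Nothing else is reachable below box-14; 6 in all.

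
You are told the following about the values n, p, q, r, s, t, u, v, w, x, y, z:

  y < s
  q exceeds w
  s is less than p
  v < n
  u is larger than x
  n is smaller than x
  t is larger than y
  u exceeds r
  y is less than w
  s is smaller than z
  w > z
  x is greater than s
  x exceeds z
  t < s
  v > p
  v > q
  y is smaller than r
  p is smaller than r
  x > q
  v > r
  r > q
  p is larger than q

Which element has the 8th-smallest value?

r

Piecing the relations together gives one ordering: y < t < s < z < w < q < p < r < v < n < x < u.
Counting 8 from the smallest end gives r.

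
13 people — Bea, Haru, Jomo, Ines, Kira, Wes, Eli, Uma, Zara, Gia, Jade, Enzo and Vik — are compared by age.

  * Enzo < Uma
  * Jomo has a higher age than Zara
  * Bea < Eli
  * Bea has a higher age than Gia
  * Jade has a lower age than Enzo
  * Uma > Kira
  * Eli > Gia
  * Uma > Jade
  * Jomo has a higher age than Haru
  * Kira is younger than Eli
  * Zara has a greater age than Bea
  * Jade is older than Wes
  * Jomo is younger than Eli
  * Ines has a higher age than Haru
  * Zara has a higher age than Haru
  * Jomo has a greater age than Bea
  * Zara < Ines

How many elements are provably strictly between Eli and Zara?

Chaining upward from Zara reaches: Ines, Jomo.
Chaining downward from Eli reaches: Gia, Haru, Kira, Bea, Jomo.
Strictly between Zara and Eli are those in both lists: Jomo — 1 element.

1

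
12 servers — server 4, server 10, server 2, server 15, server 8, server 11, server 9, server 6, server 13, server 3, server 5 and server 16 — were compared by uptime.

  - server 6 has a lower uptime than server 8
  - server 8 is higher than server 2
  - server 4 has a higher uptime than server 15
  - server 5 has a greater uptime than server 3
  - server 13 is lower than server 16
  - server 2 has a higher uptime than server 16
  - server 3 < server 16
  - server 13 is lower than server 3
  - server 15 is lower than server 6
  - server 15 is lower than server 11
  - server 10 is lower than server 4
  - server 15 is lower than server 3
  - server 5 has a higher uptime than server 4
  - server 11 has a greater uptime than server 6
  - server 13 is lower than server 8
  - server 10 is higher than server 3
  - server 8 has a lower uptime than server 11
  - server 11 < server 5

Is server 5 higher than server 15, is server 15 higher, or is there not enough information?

Following the relations from server 15: server 15 < server 3 < server 16 < server 2 < server 8 < server 11 < server 5.
So server 5 is higher.

server 5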